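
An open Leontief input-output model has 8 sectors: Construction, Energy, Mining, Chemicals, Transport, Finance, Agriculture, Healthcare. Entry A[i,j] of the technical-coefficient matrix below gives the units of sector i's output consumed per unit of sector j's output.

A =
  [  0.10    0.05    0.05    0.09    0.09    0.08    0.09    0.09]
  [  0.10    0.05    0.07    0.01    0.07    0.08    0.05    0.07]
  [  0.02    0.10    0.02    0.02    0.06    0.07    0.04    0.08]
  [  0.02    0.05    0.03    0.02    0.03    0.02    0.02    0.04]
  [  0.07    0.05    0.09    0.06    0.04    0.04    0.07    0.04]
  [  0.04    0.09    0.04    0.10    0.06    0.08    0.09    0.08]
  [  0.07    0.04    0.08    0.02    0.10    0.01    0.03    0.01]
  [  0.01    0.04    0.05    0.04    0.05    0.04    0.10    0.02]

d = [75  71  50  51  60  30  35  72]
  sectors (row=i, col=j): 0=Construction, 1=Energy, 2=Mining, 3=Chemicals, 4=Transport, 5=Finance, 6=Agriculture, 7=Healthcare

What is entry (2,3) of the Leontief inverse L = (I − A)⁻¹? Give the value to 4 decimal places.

Form M = I − A:
  [  0.90   -0.05   -0.05   -0.09   -0.09   -0.08   -0.09   -0.09]
  [ -0.10    0.95   -0.07   -0.01   -0.07   -0.08   -0.05   -0.07]
  [ -0.02   -0.10    0.98   -0.02   -0.06   -0.07   -0.04   -0.08]
  [ -0.02   -0.05   -0.03    0.98   -0.03   -0.02   -0.02   -0.04]
  [ -0.07   -0.05   -0.09   -0.06    0.96   -0.04   -0.07   -0.04]
  [ -0.04   -0.09   -0.04   -0.10   -0.06    0.92   -0.09   -0.08]
  [ -0.07   -0.04   -0.08   -0.02   -0.10   -0.01    0.97   -0.01]
  [ -0.01   -0.04   -0.05   -0.04   -0.05   -0.04   -0.10    0.98]
Leontief inverse L = M⁻¹:
  [  1.1626    0.1154    0.1133    0.1437    0.1622    0.1382    0.1614    0.1497]
  [  0.1529    1.1057    0.1213    0.0565    0.1306    0.1321    0.1116    0.1225]
  [  0.0621    0.1428    1.0630    0.0533    0.1067    0.1106    0.0883    0.1191]
  [  0.0429    0.0739    0.0530    1.0374    0.0558    0.0424    0.0457    0.0621]
  [  0.1150    0.0992    0.1337    0.0956    1.0930    0.0834    0.1187    0.0851]
  [  0.0949    0.1483    0.0964    0.1437    0.1235    1.1313    0.1509    0.1320]
  [  0.1095    0.0798    0.1176    0.0505    0.1419    0.0464    1.0706    0.0479]
  [  0.0439    0.0759    0.0853    0.0647    0.0900    0.0693    0.1340    1.0502]
Total output x = L · d:
  x_0 = 1.1626·75 + 0.1154·71 + 0.1133·50 + 0.1437·51 + 0.1622·60 + 0.1382·30 + 0.1614·35 + 0.1497·72 = 138.6917
  x_1 = 0.1529·75 + 1.1057·71 + 0.1213·50 + 0.0565·51 + 0.1306·60 + 0.1321·30 + 0.1116·35 + 0.1225·72 = 123.4371
  x_2 = 0.0621·75 + 0.1428·71 + 1.0630·50 + 0.0533·51 + 0.1067·60 + 0.1106·30 + 0.0883·35 + 0.1191·72 = 92.0516
  x_3 = 0.0429·75 + 0.0739·71 + 0.0530·50 + 1.0374·51 + 0.0558·60 + 0.0424·30 + 0.0457·35 + 0.0621·72 = 74.7120
  x_4 = 0.1150·75 + 0.0992·71 + 0.1337·50 + 0.0956·51 + 1.0930·60 + 0.0834·30 + 0.1187·35 + 0.0851·72 = 105.5905
  x_5 = 0.0949·75 + 0.1483·71 + 0.0964·50 + 0.1437·51 + 0.1235·60 + 1.1313·30 + 0.1509·35 + 0.1320·72 = 85.9262
  x_6 = 0.1095·75 + 0.0798·71 + 0.1176·50 + 0.0505·51 + 0.1419·60 + 0.0464·30 + 1.0706·35 + 0.0479·72 = 73.1576
  x_7 = 0.0439·75 + 0.0759·71 + 0.0853·50 + 0.0647·51 + 0.0900·60 + 0.0693·30 + 0.1340·35 + 1.0502·72 = 104.0284

L[2,3] = 0.0533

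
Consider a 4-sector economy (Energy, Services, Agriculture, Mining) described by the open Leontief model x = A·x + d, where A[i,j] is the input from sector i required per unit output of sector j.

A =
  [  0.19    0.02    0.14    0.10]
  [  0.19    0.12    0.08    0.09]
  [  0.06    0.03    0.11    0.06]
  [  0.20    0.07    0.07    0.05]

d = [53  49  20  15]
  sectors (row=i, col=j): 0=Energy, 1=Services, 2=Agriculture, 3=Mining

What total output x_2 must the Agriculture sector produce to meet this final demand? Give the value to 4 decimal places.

33.1609

Form M = I − A:
  [  0.81   -0.02   -0.14   -0.10]
  [ -0.19    0.88   -0.08   -0.09]
  [ -0.06   -0.03    0.89   -0.06]
  [ -0.20   -0.07   -0.07    0.95]
Leontief inverse L = M⁻¹:
  [  1.3010    0.0495    0.2213    0.1556]
  [  0.3231    1.1617    0.1674    0.1546]
  [  0.1193    0.0492    1.1539    0.0901]
  [  0.3065    0.0996    0.1440    1.1034]
Total output x = L · d:
  x_0 = 1.3010·53 + 0.0495·49 + 0.2213·20 + 0.1556·15 = 78.1389
  x_1 = 0.3231·53 + 1.1617·49 + 0.1674·20 + 0.1546·15 = 79.7152
  x_2 = 0.1193·53 + 0.0492·49 + 1.1539·20 + 0.0901·15 = 33.1609
  x_3 = 0.3065·53 + 0.0996·49 + 0.1440·20 + 1.1034·15 = 40.5570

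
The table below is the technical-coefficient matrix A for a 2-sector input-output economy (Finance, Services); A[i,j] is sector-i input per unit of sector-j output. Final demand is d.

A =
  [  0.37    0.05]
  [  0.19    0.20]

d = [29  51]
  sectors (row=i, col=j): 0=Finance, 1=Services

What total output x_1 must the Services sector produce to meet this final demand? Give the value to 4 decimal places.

Form M = I − A:
  [  0.63   -0.05]
  [ -0.19    0.80]
Leontief inverse L = M⁻¹:
  [  1.6178    0.1011]
  [  0.3842    1.2740]
Total output x = L · d:
  x_0 = 1.6178·29 + 0.1011·51 = 52.0728
  x_1 = 0.3842·29 + 1.2740·51 = 76.1173

76.1173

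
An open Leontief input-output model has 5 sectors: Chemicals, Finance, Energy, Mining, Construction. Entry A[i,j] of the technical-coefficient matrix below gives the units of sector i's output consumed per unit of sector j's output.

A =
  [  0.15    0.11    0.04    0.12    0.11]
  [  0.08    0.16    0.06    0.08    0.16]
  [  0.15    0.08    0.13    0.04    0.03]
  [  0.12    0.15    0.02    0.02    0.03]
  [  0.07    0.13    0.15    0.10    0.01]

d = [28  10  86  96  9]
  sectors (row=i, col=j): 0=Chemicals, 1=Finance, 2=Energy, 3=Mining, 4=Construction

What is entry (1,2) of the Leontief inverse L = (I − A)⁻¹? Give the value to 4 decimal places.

L[1,2] = 0.1429

Form M = I − A:
  [  0.85   -0.11   -0.04   -0.12   -0.11]
  [ -0.08    0.84   -0.06   -0.08   -0.16]
  [ -0.15   -0.08    0.87   -0.04   -0.03]
  [ -0.12   -0.15   -0.02    0.98   -0.03]
  [ -0.07   -0.13   -0.15   -0.10    0.99]
Leontief inverse L = M⁻¹:
  [  1.2623    0.2405    0.1117    0.1980    0.1885]
  [  0.1892    1.2943    0.1429    0.1591    0.2394]
  [  0.2499    0.1797    1.1923    0.1037    0.0961]
  [  0.1939    0.2385    0.0664    1.0760    0.0947]
  [  0.1715    0.2383    0.2140    0.1593    1.0790]
Total output x = L · d:
  x_0 = 1.2623·28 + 0.2405·10 + 0.1117·86 + 0.1980·96 + 0.1885·9 = 68.0556
  x_1 = 0.1892·28 + 1.2943·10 + 0.1429·86 + 0.1591·96 + 0.2394·9 = 47.9551
  x_2 = 0.2499·28 + 0.1797·10 + 1.1923·86 + 0.1037·96 + 0.0961·9 = 122.1489
  x_3 = 0.1939·28 + 0.2385·10 + 0.0664·86 + 1.0760·96 + 0.0947·9 = 117.6742
  x_4 = 0.1715·28 + 0.2383·10 + 0.2140·86 + 0.1593·96 + 1.0790·9 = 50.5937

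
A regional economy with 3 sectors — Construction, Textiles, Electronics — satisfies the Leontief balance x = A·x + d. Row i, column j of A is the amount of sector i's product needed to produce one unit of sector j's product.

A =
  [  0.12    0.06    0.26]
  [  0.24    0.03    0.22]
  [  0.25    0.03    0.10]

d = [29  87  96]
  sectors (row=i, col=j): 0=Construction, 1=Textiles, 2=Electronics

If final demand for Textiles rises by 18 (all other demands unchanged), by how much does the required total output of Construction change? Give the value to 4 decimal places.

Form M = I − A:
  [  0.88   -0.06   -0.26]
  [ -0.24    0.97   -0.22]
  [ -0.25   -0.03    0.90]
Leontief inverse L = M⁻¹:
  [  1.2718    0.0907    0.3896]
  [  0.3978    1.0672    0.3758]
  [  0.3665    0.0608    1.2319]
Total output x = L · d:
  x_0 = 1.2718·29 + 0.0907·87 + 0.3896·96 = 82.1734
  x_1 = 0.3978·29 + 1.0672·87 + 0.3758·96 = 140.4536
  x_2 = 0.3665·29 + 0.0608·87 + 1.2319·96 = 134.1744
Δx_0 = L[0,1] · Δd_1 = 0.0907 · 18 = 1.6329

1.6329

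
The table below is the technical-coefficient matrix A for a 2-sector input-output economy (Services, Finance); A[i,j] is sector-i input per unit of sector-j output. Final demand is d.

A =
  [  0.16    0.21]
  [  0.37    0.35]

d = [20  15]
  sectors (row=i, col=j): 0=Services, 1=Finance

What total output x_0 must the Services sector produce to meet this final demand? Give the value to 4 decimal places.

34.4864

Form M = I − A:
  [  0.84   -0.21]
  [ -0.37    0.65]
Leontief inverse L = M⁻¹:
  [  1.3880    0.4484]
  [  0.7901    1.7937]
Total output x = L · d:
  x_0 = 1.3880·20 + 0.4484·15 = 34.4864
  x_1 = 0.7901·20 + 1.7937·15 = 42.7077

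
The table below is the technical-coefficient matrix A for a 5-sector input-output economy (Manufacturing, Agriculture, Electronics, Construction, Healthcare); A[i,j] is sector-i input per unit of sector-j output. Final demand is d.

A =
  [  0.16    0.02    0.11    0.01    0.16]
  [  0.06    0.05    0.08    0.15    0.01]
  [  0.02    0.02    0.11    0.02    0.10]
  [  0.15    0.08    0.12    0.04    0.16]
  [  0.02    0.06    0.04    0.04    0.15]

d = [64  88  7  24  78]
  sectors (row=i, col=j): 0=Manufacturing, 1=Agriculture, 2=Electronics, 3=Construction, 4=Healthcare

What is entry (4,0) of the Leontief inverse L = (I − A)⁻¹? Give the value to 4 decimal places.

Form M = I − A:
  [  0.84   -0.02   -0.11   -0.01   -0.16]
  [ -0.06    0.95   -0.08   -0.15   -0.01]
  [ -0.02   -0.02    0.89   -0.02   -0.10]
  [ -0.15   -0.08   -0.12    0.96   -0.16]
  [ -0.02   -0.06   -0.04   -0.04    0.85]
Leontief inverse L = M⁻¹:
  [  1.2101    0.0480    0.1700    0.0343    0.2548]
  [  0.1137    1.0780    0.1384    0.1760    0.0835]
  [  0.0399    0.0374    1.1435    0.0363    0.1493]
  [  0.2116    0.1161    0.1938    1.0772    0.2668]
  [  0.0483    0.0844    0.0767    0.0656    1.2079]
Total output x = L · d:
  x_0 = 1.2101·64 + 0.0480·88 + 0.1700·7 + 0.0343·24 + 0.2548·78 = 103.5625
  x_1 = 0.1137·64 + 1.0780·88 + 0.1384·7 + 0.1760·24 + 0.0835·78 = 113.8507
  x_2 = 0.0399·64 + 0.0374·88 + 1.1435·7 + 0.0363·24 + 0.1493·78 = 26.3701
  x_3 = 0.2116·64 + 0.1161·88 + 0.1938·7 + 1.0772·24 + 0.2668·78 = 71.7749
  x_4 = 0.0483·64 + 0.0844·88 + 0.0767·7 + 0.0656·24 + 1.2079·78 = 106.8566

L[4,0] = 0.0483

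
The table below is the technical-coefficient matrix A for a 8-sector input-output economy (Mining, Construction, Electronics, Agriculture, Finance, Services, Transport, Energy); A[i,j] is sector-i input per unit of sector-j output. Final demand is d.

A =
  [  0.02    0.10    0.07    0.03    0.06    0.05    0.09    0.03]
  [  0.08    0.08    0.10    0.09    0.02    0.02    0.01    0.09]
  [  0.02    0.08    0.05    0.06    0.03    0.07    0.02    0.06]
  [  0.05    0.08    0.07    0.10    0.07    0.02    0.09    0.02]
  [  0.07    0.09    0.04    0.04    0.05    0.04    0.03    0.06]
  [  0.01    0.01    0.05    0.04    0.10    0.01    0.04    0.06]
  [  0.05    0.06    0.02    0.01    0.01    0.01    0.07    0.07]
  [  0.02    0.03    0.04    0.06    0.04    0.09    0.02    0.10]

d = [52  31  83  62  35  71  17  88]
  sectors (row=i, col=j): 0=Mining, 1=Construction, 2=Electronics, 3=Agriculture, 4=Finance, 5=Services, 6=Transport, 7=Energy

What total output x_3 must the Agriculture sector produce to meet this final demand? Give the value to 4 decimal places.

106.0557

Form M = I − A:
  [  0.98   -0.10   -0.07   -0.03   -0.06   -0.05   -0.09   -0.03]
  [ -0.08    0.92   -0.10   -0.09   -0.02   -0.02   -0.01   -0.09]
  [ -0.02   -0.08    0.95   -0.06   -0.03   -0.07   -0.02   -0.06]
  [ -0.05   -0.08   -0.07    0.90   -0.07   -0.02   -0.09   -0.02]
  [ -0.07   -0.09   -0.04   -0.04    0.95   -0.04   -0.03   -0.06]
  [ -0.01   -0.01   -0.05   -0.04   -0.10    0.99   -0.04   -0.06]
  [ -0.05   -0.06   -0.02   -0.01   -0.01   -0.01    0.93   -0.07]
  [ -0.02   -0.03   -0.04   -0.06   -0.04   -0.09   -0.02    0.90]
Leontief inverse L = M⁻¹:
  [  1.0538    0.1509    0.1127    0.0719    0.0914    0.0779    0.1210    0.0800]
  [  0.1135    1.1391    0.1514    0.1430    0.0591    0.0582    0.0478    0.1425]
  [  0.0473    0.1222    1.0894    0.1009    0.0624    0.0963    0.0475    0.1029]
  [  0.0890    0.1419    0.1191    1.1494    0.1068    0.0511    0.1311    0.0714]
  [  0.1006    0.1394    0.0831    0.0818    1.0830    0.0695    0.0611    0.1062]
  [  0.0335    0.0470    0.0775    0.0694    0.1241    1.0339    0.0626    0.0946]
  [  0.0708    0.0930    0.0480    0.0367    0.0299    0.0313    1.0923    0.1047]
  [  0.0446    0.0692    0.0764    0.0989    0.0751    0.1185    0.0484    1.1435]
Total output x = L · d:
  x_0 = 1.0538·52 + 0.1509·31 + 0.1127·83 + 0.0719·62 + 0.0914·35 + 0.0779·71 + 0.1210·17 + 0.0800·88 = 91.1211
  x_1 = 0.1135·52 + 1.1391·31 + 0.1514·83 + 0.1430·62 + 0.0591·35 + 0.0582·71 + 0.0478·17 + 0.1425·88 = 82.1958
  x_2 = 0.0473·52 + 0.1222·31 + 1.0894·83 + 0.1009·62 + 0.0624·35 + 0.0963·71 + 0.0475·17 + 0.1029·88 = 121.8132
  x_3 = 0.0890·52 + 0.1419·31 + 0.1191·83 + 1.1494·62 + 0.1068·35 + 0.0511·71 + 0.1311·17 + 0.0714·88 = 106.0557
  x_4 = 0.1006·52 + 0.1394·31 + 0.0831·83 + 0.0818·62 + 1.0830·35 + 0.0695·71 + 0.0611·17 + 0.1062·88 = 74.7536
  x_5 = 0.0335·52 + 0.0470·31 + 0.0775·83 + 0.0694·62 + 0.1241·35 + 1.0339·71 + 0.0626·17 + 0.0946·88 = 101.0730
  x_6 = 0.0708·52 + 0.0930·31 + 0.0480·83 + 0.0367·62 + 0.0299·35 + 0.0313·71 + 1.0923·17 + 0.1047·88 = 43.8743
  x_7 = 0.0446·52 + 0.0692·31 + 0.0764·83 + 0.0989·62 + 0.0751·35 + 0.1185·71 + 0.0484·17 + 1.1435·88 = 129.4315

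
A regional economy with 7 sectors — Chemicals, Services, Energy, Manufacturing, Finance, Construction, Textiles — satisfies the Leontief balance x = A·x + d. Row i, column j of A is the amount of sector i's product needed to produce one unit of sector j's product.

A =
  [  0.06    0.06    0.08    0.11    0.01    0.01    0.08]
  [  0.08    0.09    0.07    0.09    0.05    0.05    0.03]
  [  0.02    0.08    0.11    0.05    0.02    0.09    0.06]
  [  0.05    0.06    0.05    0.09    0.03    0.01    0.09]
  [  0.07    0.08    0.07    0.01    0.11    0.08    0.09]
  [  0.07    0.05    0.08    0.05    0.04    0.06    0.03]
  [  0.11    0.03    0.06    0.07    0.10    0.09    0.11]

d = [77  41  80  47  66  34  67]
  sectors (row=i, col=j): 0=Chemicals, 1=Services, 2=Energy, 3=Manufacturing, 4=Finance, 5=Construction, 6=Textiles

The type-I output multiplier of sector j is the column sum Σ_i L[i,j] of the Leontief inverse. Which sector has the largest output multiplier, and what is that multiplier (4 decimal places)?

Form M = I − A:
  [  0.94   -0.06   -0.08   -0.11   -0.01   -0.01   -0.08]
  [ -0.08    0.91   -0.07   -0.09   -0.05   -0.05   -0.03]
  [ -0.02   -0.08    0.89   -0.05   -0.02   -0.09   -0.06]
  [ -0.05   -0.06   -0.05    0.91   -0.03   -0.01   -0.09]
  [ -0.07   -0.08   -0.07   -0.01    0.89   -0.08   -0.09]
  [ -0.07   -0.05   -0.08   -0.05   -0.04    0.94   -0.03]
  [ -0.11   -0.03   -0.06   -0.07   -0.10   -0.09    0.89]
Leontief inverse L = M⁻¹:
  [  1.1073    0.1067    0.1342    0.1653    0.0444    0.0488    0.1350]
  [  0.1316    1.1445    0.1312    0.1490    0.0876    0.0921    0.0863]
  [  0.0686    0.1301    1.1698    0.1020    0.0563    0.1361    0.1100]
  [  0.0967    0.1035    0.1000    1.1406    0.0657    0.0475    0.1425]
  [  0.1336    0.1407    0.1412    0.0701    1.1622    0.1370    0.1555]
  [  0.1119    0.0944    0.1322    0.0970    0.0707    1.0970    0.0761]
  [  0.1799    0.0940    0.1370    0.1397    0.1551    0.1484    1.1870]
Total output x = L · d:
  x_0 = 1.1073·77 + 0.1067·41 + 0.1342·80 + 0.1653·47 + 0.0444·66 + 0.0488·34 + 0.1350·67 = 121.7801
  x_1 = 0.1316·77 + 1.1445·41 + 0.1312·80 + 0.1490·47 + 0.0876·66 + 0.0921·34 + 0.0863·67 = 89.2527
  x_2 = 0.0686·77 + 0.1301·41 + 1.1698·80 + 0.1020·47 + 0.0563·66 + 0.1361·34 + 0.1100·67 = 124.7055
  x_3 = 0.0967·77 + 0.1035·41 + 0.1000·80 + 1.1406·47 + 0.0657·66 + 0.0475·34 + 0.1425·67 = 88.7941
  x_4 = 0.1336·77 + 0.1407·41 + 0.1412·80 + 0.0701·47 + 1.1622·66 + 0.1370·34 + 0.1555·67 = 122.4274
  x_5 = 0.1119·77 + 0.0944·41 + 0.1322·80 + 0.0970·47 + 0.0707·66 + 1.0970·34 + 0.0761·67 = 74.6826
  x_6 = 0.1799·77 + 0.0940·41 + 0.1370·80 + 0.1397·47 + 0.1551·66 + 0.1484·34 + 1.1870·67 = 130.0399
Output multipliers (column sums of L):
  Chemicals: 1.8296
  Services: 1.8140
  Energy: 1.9456
  Manufacturing: 1.8638
  Finance: 1.6419
  Construction: 1.7068
  Textiles: 1.8924

Energy (1.9456)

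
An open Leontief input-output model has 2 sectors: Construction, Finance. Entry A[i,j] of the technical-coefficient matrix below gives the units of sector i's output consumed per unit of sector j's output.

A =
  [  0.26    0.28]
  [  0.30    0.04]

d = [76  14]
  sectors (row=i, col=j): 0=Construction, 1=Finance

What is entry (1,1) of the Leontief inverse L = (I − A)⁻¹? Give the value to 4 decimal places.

L[1,1] = 1.1814

Form M = I − A:
  [  0.74   -0.28]
  [ -0.30    0.96]
Leontief inverse L = M⁻¹:
  [  1.5326    0.4470]
  [  0.4789    1.1814]
Total output x = L · d:
  x_0 = 1.5326·76 + 0.4470·14 = 122.7331
  x_1 = 0.4789·76 + 1.1814·14 = 52.9374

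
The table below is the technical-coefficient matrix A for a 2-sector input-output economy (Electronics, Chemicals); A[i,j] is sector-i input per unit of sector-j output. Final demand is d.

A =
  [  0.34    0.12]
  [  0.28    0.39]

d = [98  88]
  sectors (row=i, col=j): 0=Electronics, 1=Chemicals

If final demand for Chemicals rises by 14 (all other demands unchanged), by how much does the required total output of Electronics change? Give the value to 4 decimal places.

4.5528

Form M = I − A:
  [  0.66   -0.12]
  [ -0.28    0.61]
Leontief inverse L = M⁻¹:
  [  1.6531    0.3252]
  [  0.7588    1.7886]
Total output x = L · d:
  x_0 = 1.6531·98 + 0.3252·88 = 190.6233
  x_1 = 0.7588·98 + 1.7886·88 = 231.7615
Δx_0 = L[0,1] · Δd_1 = 0.3252 · 14 = 4.5528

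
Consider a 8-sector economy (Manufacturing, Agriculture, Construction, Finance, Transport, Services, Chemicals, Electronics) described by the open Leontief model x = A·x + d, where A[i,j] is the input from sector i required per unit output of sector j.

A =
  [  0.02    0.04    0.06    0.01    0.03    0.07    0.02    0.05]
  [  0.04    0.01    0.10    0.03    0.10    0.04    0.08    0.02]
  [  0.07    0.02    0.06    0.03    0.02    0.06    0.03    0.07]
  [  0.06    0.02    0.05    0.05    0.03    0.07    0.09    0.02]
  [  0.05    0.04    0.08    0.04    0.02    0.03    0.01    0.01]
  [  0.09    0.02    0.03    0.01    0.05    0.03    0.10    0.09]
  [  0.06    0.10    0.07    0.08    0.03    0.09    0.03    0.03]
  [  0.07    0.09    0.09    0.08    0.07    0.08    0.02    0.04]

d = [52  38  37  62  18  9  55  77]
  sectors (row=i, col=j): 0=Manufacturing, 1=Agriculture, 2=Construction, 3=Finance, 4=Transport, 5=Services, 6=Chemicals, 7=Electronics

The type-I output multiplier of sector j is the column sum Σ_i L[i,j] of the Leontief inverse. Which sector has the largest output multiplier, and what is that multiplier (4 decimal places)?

Construction (1.8861)

Form M = I − A:
  [  0.98   -0.04   -0.06   -0.01   -0.03   -0.07   -0.02   -0.05]
  [ -0.04    0.99   -0.10   -0.03   -0.10   -0.04   -0.08   -0.02]
  [ -0.07   -0.02    0.94   -0.03   -0.02   -0.06   -0.03   -0.07]
  [ -0.06   -0.02   -0.05    0.95   -0.03   -0.07   -0.09   -0.02]
  [ -0.05   -0.04   -0.08   -0.04    0.98   -0.03   -0.01   -0.01]
  [ -0.09   -0.02   -0.03   -0.01   -0.05    0.97   -0.10   -0.09]
  [ -0.06   -0.10   -0.07   -0.08   -0.03   -0.09    0.97   -0.03]
  [ -0.07   -0.09   -0.09   -0.08   -0.07   -0.08   -0.02    0.96]
Leontief inverse L = M⁻¹:
  [  1.0511    0.0603    0.0931    0.0292    0.0528    0.0981    0.0444    0.0745]
  [  0.0801    1.0394    0.1446    0.0576    0.1241    0.0797    0.1077    0.0497]
  [  0.1054    0.0461    1.0990    0.0534    0.0457    0.0962    0.0574    0.0990]
  [  0.0982    0.0488    0.0908    1.0760    0.0556    0.1095    0.1216    0.0498]
  [  0.0758    0.0555    0.1092    0.0556    1.0384    0.0562    0.0318    0.0313]
  [  0.1296    0.0564    0.0786    0.0412    0.0799    1.0747    0.1277    0.1201]
  [  0.1071    0.1290    0.1227    0.1093    0.0668    0.1357    1.0738    0.0665]
  [  0.1208    0.1217    0.1480    0.1120    0.1082    0.1292    0.0642    1.0789]
Total output x = L · d:
  x_0 = 1.0511·52 + 0.0603·38 + 0.0931·37 + 0.0292·62 + 0.0528·18 + 0.0981·9 + 0.0444·55 + 0.0745·77 = 72.2185
  x_1 = 0.0801·52 + 1.0394·38 + 0.1446·37 + 0.0576·62 + 0.1241·18 + 0.0797·9 + 0.1077·55 + 0.0497·77 = 65.2857
  x_2 = 0.1054·52 + 0.0461·38 + 1.0990·37 + 0.0534·62 + 0.0457·18 + 0.0962·9 + 0.0574·55 + 0.0990·77 = 63.6729
  x_3 = 0.0982·52 + 0.0488·38 + 0.0908·37 + 1.0760·62 + 0.0556·18 + 0.1095·9 + 0.1216·55 + 0.0498·77 = 89.5425
  x_4 = 0.0758·52 + 0.0555·38 + 0.1092·37 + 0.0556·62 + 1.0384·18 + 0.0562·9 + 0.0318·55 + 0.0313·77 = 36.9017
  x_5 = 0.1296·52 + 0.0564·38 + 0.0786·37 + 0.0412·62 + 0.0799·18 + 1.0747·9 + 0.1277·55 + 0.1201·77 = 41.7195
  x_6 = 0.1071·52 + 0.1290·38 + 0.1227·37 + 0.1093·62 + 0.0668·18 + 0.1357·9 + 1.0738·55 + 0.0665·77 = 88.3866
  x_7 = 0.1208·52 + 0.1217·38 + 0.1480·37 + 0.1120·62 + 0.1082·18 + 0.1292·9 + 0.0642·55 + 1.0789·77 = 113.0348
Output multipliers (column sums of L):
  Manufacturing: 1.7680
  Agriculture: 1.5573
  Construction: 1.8861
  Finance: 1.5342
  Transport: 1.5717
  Services: 1.7793
  Chemicals: 1.6285
  Electronics: 1.5698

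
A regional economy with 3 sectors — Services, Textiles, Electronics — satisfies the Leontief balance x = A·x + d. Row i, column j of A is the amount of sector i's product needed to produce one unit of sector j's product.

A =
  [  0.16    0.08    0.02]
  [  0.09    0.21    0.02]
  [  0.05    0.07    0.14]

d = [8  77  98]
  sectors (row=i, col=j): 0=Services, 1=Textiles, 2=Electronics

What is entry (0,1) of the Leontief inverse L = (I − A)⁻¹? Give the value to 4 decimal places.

L[0,1] = 0.1248

Form M = I − A:
  [  0.84   -0.08   -0.02]
  [ -0.09    0.79   -0.02]
  [ -0.05   -0.07    0.86]
Leontief inverse L = M⁻¹:
  [  1.2057    0.1248    0.0309]
  [  0.1394    1.2829    0.0331]
  [  0.0814    0.1117    1.1673]
Total output x = L · d:
  x_0 = 1.2057·8 + 0.1248·77 + 0.0309·98 = 22.2904
  x_1 = 0.1394·8 + 1.2829·77 + 0.0331·98 = 103.1380
  x_2 = 0.0814·8 + 0.1117·77 + 1.1673·98 = 123.6444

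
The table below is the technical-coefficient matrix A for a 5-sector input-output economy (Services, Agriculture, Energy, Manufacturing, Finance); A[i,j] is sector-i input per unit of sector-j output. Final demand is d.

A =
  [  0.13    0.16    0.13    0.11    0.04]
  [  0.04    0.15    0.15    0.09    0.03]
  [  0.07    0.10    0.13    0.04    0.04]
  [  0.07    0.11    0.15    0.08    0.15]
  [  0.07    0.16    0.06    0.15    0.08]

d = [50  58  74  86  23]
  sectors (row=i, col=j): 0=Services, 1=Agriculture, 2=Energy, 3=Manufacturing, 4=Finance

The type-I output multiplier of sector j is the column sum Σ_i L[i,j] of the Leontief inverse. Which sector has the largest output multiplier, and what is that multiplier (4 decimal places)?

Form M = I − A:
  [  0.87   -0.16   -0.13   -0.11   -0.04]
  [ -0.04    0.85   -0.15   -0.09   -0.03]
  [ -0.07   -0.10    0.87   -0.04   -0.04]
  [ -0.07   -0.11   -0.15    0.92   -0.15]
  [ -0.07   -0.16   -0.06   -0.15    0.92]
Leontief inverse L = M⁻¹:
  [  1.2110    0.3073    0.2766    0.2045    0.1080]
  [  0.0991    1.2628    0.2660    0.1605    0.0832]
  [  0.1221    0.1953    1.2242    0.1002    0.0812]
  [  0.1469    0.2547    0.2840    1.1775    0.2190]
  [  0.1413    0.2973    0.1934    0.2420    1.1507]
Total output x = L · d:
  x_0 = 1.2110·50 + 0.3073·58 + 0.2766·74 + 0.2045·86 + 0.1080·23 = 118.9132
  x_1 = 0.0991·50 + 1.2628·58 + 0.2660·74 + 0.1605·86 + 0.0832·23 = 113.5974
  x_2 = 0.1221·50 + 0.1953·58 + 1.2242·74 + 0.1002·86 + 0.0812·23 = 118.5022
  x_3 = 0.1469·50 + 0.2547·58 + 0.2840·74 + 1.1775·86 + 0.2190·23 = 149.4342
  x_4 = 0.1413·50 + 0.2973·58 + 0.1934·74 + 0.2420·86 + 1.1507·23 = 85.8965
Output multipliers (column sums of L):
  Services: 1.7203
  Agriculture: 2.3173
  Energy: 2.2442
  Manufacturing: 1.8847
  Finance: 1.6422

Agriculture (2.3173)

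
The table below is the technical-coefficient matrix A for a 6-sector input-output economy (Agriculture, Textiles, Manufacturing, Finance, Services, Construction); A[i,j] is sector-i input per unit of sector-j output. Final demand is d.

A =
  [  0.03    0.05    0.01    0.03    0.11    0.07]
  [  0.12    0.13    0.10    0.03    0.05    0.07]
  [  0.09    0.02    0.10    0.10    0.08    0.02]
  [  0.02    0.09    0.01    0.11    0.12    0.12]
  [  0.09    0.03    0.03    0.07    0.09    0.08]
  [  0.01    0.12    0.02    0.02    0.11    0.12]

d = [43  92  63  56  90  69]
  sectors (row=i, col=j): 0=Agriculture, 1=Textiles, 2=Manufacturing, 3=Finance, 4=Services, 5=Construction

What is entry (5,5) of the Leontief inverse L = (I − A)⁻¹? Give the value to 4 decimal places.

L[5,5] = 1.1791

Form M = I − A:
  [  0.97   -0.05   -0.01   -0.03   -0.11   -0.07]
  [ -0.12    0.87   -0.10   -0.03   -0.05   -0.07]
  [ -0.09   -0.02    0.90   -0.10   -0.08   -0.02]
  [ -0.02   -0.09   -0.01    0.89   -0.12   -0.12]
  [ -0.09   -0.03   -0.03   -0.07    0.91   -0.08]
  [ -0.01   -0.12   -0.02   -0.02   -0.11    0.88]
Leontief inverse L = M⁻¹:
  [  1.0616    0.0888    0.0301    0.0571    0.1572    0.1143]
  [  0.1754    1.1933    0.1425    0.0750    0.1254    0.1337]
  [  0.1299    0.0639    1.1278    0.1465    0.1467    0.0744]
  [  0.0675    0.1580    0.0420    1.1557    0.1964    0.1943]
  [  0.1252    0.0781    0.0527    0.1066    1.1535    0.1368]
  [  0.0561    0.1785    0.0530    0.0538    0.1709    1.1791]
Total output x = L · d:
  x_0 = 1.0616·43 + 0.0888·92 + 0.0301·63 + 0.0571·56 + 0.1572·90 + 0.1143·69 = 80.9436
  x_1 = 0.1754·43 + 1.1933·92 + 0.1425·63 + 0.0750·56 + 0.1254·90 + 0.1337·69 = 151.0173
  x_2 = 0.1299·43 + 0.0639·92 + 1.1278·63 + 0.1465·56 + 0.1467·90 + 0.0744·69 = 109.0469
  x_3 = 0.0675·43 + 0.1580·92 + 0.0420·63 + 1.1557·56 + 0.1964·90 + 0.1943·69 = 115.8937
  x_4 = 0.1252·43 + 0.0781·92 + 0.0527·63 + 0.1066·56 + 1.1535·90 + 0.1368·69 = 135.1135
  x_5 = 0.0561·43 + 0.1785·92 + 0.0530·63 + 0.0538·56 + 0.1709·90 + 1.1791·69 = 121.9236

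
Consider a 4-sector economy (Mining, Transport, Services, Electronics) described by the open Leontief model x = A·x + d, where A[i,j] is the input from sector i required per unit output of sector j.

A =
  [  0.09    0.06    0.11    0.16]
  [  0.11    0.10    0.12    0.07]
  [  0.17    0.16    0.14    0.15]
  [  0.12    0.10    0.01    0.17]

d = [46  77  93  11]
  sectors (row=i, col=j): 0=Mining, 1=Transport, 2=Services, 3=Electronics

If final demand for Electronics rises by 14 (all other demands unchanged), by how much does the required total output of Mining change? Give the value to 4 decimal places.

3.8019

Form M = I − A:
  [  0.91   -0.06   -0.11   -0.16]
  [ -0.11    0.90   -0.12   -0.07]
  [ -0.17   -0.16    0.86   -0.15]
  [ -0.12   -0.10   -0.01    0.83]
Leontief inverse L = M⁻¹:
  [  1.1842    0.1401    0.1742    0.2716]
  [  0.2010    1.1779    0.1921    0.1728]
  [  0.3062    0.2757    1.2440    0.3071]
  [  0.1991    0.1655    0.0633    1.2686]
Total output x = L · d:
  x_0 = 1.1842·46 + 0.1401·77 + 0.1742·93 + 0.2716·11 = 84.4438
  x_1 = 0.2010·46 + 1.1779·77 + 0.1921·93 + 0.1728·11 = 119.7078
  x_2 = 0.3062·46 + 0.2757·77 + 1.2440·93 + 0.3071·11 = 154.3841
  x_3 = 0.1991·46 + 0.1655·77 + 0.0633·93 + 1.2686·11 = 41.7444
Δx_0 = L[0,3] · Δd_3 = 0.2716 · 14 = 3.8019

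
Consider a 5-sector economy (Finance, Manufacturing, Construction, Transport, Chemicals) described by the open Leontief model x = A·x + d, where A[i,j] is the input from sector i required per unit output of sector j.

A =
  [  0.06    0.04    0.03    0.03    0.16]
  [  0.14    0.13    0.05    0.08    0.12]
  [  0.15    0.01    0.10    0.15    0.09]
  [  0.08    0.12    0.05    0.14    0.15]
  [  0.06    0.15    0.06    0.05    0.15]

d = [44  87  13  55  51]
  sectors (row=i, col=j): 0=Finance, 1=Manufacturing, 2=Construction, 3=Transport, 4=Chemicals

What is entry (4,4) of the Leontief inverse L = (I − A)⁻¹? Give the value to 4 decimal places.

L[4,4] = 1.2712

Form M = I − A:
  [  0.94   -0.04   -0.03   -0.03   -0.16]
  [ -0.14    0.87   -0.05   -0.08   -0.12]
  [ -0.15   -0.01    0.90   -0.15   -0.09]
  [ -0.08   -0.12   -0.05    0.86   -0.15]
  [ -0.06   -0.15   -0.06   -0.05    0.85]
Leontief inverse L = M⁻¹:
  [  1.1112    0.1040    0.0631    0.0736    0.2435]
  [  0.2281    1.2262    0.1012    0.1544    0.2540]
  [  0.2313    0.0934    1.1514    0.2303    0.2193]
  [  0.1740    0.2287    0.1061    1.2257    0.2926]
  [  0.1453    0.2438    0.1098    0.1208    1.2712]
Total output x = L · d:
  x_0 = 1.1112·44 + 0.1040·87 + 0.0631·13 + 0.0736·55 + 0.2435·51 = 75.2248
  x_1 = 0.2281·44 + 1.2262·87 + 0.1012·13 + 0.1544·55 + 0.2540·51 = 139.4818
  x_2 = 0.2313·44 + 0.0934·87 + 1.1514·13 + 0.2303·55 + 0.2193·51 = 57.1259
  x_3 = 0.1740·44 + 0.2287·87 + 0.1061·13 + 1.2257·55 + 0.2926·51 = 111.2644
  x_4 = 0.1453·44 + 0.2438·87 + 0.1098·13 + 0.1208·55 + 1.2712·51 = 100.5018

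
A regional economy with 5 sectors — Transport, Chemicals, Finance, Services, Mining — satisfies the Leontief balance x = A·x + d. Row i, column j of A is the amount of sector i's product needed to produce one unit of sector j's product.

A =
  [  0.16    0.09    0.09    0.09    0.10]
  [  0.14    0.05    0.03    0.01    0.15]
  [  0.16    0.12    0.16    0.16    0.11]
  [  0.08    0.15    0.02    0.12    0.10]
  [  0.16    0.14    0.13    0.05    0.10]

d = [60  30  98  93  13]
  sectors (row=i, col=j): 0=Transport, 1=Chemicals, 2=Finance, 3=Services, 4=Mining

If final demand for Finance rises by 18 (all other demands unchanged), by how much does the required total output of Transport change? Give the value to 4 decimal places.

Form M = I − A:
  [  0.84   -0.09   -0.09   -0.09   -0.10]
  [ -0.14    0.95   -0.03   -0.01   -0.15]
  [ -0.16   -0.12    0.84   -0.16   -0.11]
  [ -0.08   -0.15   -0.02    0.88   -0.10]
  [ -0.16   -0.14   -0.13   -0.05    0.90]
Leontief inverse L = M⁻¹:
  [  1.3222    0.2115    0.1886    0.1847    0.2257]
  [  0.2629    1.1381    0.1077    0.0731    0.2402]
  [  0.3746    0.2859    1.2910    0.2922    0.2795]
  [  0.2124    0.2504    0.0923    1.1896    0.2088]
  [  0.3419    0.2698    0.2419    0.1525    1.2406]
Total output x = L · d:
  x_0 = 1.3222·60 + 0.2115·30 + 0.1886·98 + 0.1847·93 + 0.2257·13 = 124.2741
  x_1 = 0.2629·60 + 1.1381·30 + 0.1077·98 + 0.0731·93 + 0.2402·13 = 70.3893
  x_2 = 0.3746·60 + 0.2859·30 + 1.2910·98 + 0.2922·93 + 0.2795·13 = 188.3843
  x_3 = 0.2124·60 + 0.2504·30 + 0.0923·98 + 1.1896·93 + 0.2088·13 = 142.6481
  x_4 = 0.3419·60 + 0.2698·30 + 0.2419·98 + 0.1525·93 + 1.2406·13 = 82.6230
Δx_0 = L[0,2] · Δd_2 = 0.1886 · 18 = 3.3940

3.3940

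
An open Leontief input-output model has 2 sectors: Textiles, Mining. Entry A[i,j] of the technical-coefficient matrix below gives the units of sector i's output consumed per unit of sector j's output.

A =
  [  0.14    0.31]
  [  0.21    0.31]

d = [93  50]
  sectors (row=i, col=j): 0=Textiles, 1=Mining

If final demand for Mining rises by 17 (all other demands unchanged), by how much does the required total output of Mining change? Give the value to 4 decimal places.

27.6737

Form M = I − A:
  [  0.86   -0.31]
  [ -0.21    0.69]
Leontief inverse L = M⁻¹:
  [  1.3061    0.5868]
  [  0.3975    1.6279]
Total output x = L · d:
  x_0 = 1.3061·93 + 0.5868·50 = 150.8045
  x_1 = 0.3975·93 + 1.6279·50 = 118.3608
Δx_1 = L[1,1] · Δd_1 = 1.6279 · 17 = 27.6737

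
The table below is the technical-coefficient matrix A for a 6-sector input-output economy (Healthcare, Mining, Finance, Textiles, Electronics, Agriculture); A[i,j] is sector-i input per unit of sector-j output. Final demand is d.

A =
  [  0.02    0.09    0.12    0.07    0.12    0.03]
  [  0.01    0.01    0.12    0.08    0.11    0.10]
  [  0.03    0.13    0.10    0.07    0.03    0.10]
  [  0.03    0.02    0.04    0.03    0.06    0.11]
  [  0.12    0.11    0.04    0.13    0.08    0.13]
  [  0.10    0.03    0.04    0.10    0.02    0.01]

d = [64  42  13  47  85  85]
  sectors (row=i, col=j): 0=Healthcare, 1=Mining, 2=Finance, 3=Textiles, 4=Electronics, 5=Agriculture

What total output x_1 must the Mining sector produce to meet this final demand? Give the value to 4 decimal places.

Form M = I − A:
  [  0.98   -0.09   -0.12   -0.07   -0.12   -0.03]
  [ -0.01    0.99   -0.12   -0.08   -0.11   -0.10]
  [ -0.03   -0.13    0.90   -0.07   -0.03   -0.10]
  [ -0.03   -0.02   -0.04    0.97   -0.06   -0.11]
  [ -0.12   -0.11   -0.04   -0.13    0.92   -0.13]
  [ -0.10   -0.03   -0.04   -0.10   -0.02    0.99]
Leontief inverse L = M⁻¹:
  [  1.0632    0.1453    0.1794    0.1354    0.1730    0.1028]
  [  0.0555    1.0621    0.1692    0.1409    0.1524    0.1617]
  [  0.0675    0.1748    1.1599    0.1303    0.0796    0.1618]
  [  0.0614    0.0512    0.0731    1.0718    0.0896    0.1453]
  [  0.1741    0.1696    0.1157    0.2108    1.1520    0.2088]
  [  0.1215    0.0625    0.0798    0.1357    0.0576    1.0508]
Total output x = L · d:
  x_0 = 1.0632·64 + 0.1453·42 + 0.1794·13 + 0.1354·47 + 0.1730·85 + 0.1028·85 = 106.2816
  x_1 = 0.0555·64 + 1.0621·42 + 0.1692·13 + 0.1409·47 + 0.1524·85 + 0.1617·85 = 83.6867
  x_2 = 0.0675·64 + 0.1748·42 + 1.1599·13 + 0.1303·47 + 0.0796·85 + 0.1618·85 = 53.3859
  x_3 = 0.0614·64 + 0.0512·42 + 0.0731·13 + 1.0718·47 + 0.0896·85 + 0.1453·85 = 77.3633
  x_4 = 0.1741·64 + 0.1696·42 + 0.1157·13 + 0.2108·47 + 1.1520·85 + 0.2088·85 = 145.3445
  x_5 = 0.1215·64 + 0.0625·42 + 0.0798·13 + 0.1357·47 + 0.0576·85 + 1.0508·85 = 112.0378

83.6867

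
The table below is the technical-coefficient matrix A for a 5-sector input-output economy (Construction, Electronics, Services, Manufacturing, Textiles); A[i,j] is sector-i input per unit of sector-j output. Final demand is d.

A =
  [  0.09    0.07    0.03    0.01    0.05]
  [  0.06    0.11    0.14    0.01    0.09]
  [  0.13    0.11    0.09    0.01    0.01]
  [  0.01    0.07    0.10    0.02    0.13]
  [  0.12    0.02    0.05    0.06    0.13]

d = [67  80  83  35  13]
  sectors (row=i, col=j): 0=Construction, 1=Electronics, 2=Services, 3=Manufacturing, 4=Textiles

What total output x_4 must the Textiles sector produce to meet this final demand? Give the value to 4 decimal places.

Form M = I − A:
  [  0.91   -0.07   -0.03   -0.01   -0.05]
  [ -0.06    0.89   -0.14   -0.01   -0.09]
  [ -0.13   -0.11    0.91   -0.01   -0.01]
  [ -0.01   -0.07   -0.10    0.98   -0.13]
  [ -0.12   -0.02   -0.05   -0.06    0.87]
Leontief inverse L = M⁻¹:
  [  1.1243    0.0988    0.0585    0.0179    0.0782]
  [  0.1219    1.1618    0.1926    0.0232    0.1329]
  [  0.1779    0.1564    1.1331    0.0175    0.0420]
  [  0.0612    0.1075    0.1416    1.0340    0.1708]
  [  0.1723    0.0567    0.0874    0.0753    1.1775]
Total output x = L · d:
  x_0 = 1.1243·67 + 0.0988·80 + 0.0585·83 + 0.0179·35 + 0.0782·13 = 89.7320
  x_1 = 0.1219·67 + 1.1618·80 + 0.1926·83 + 0.0232·35 + 0.1329·13 = 119.6364
  x_2 = 0.1779·67 + 0.1564·80 + 1.1331·83 + 0.0175·35 + 0.0420·13 = 119.6336
  x_3 = 0.0612·67 + 0.1075·80 + 0.1416·83 + 1.0340·35 + 0.1708·13 = 62.8588
  x_4 = 0.1723·67 + 0.0567·80 + 0.0874·83 + 0.0753·35 + 1.1775·13 = 41.2802

41.2802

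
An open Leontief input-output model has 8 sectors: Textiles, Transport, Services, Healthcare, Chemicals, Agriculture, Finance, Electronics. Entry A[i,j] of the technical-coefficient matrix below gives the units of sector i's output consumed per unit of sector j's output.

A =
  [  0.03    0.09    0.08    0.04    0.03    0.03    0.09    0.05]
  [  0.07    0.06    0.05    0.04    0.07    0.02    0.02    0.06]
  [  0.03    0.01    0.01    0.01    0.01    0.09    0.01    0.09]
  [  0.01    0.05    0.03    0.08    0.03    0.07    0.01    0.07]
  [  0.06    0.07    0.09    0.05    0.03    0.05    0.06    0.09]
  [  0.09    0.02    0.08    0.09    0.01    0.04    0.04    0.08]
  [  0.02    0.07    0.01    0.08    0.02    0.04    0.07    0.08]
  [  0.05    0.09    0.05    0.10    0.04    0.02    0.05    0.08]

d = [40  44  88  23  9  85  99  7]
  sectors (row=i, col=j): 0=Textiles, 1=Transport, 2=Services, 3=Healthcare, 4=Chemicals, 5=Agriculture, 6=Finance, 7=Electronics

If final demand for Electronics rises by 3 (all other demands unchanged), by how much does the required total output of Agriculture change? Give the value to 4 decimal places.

0.4050

Form M = I − A:
  [  0.97   -0.09   -0.08   -0.04   -0.03   -0.03   -0.09   -0.05]
  [ -0.07    0.94   -0.05   -0.04   -0.07   -0.02   -0.02   -0.06]
  [ -0.03   -0.01    0.99   -0.01   -0.01   -0.09   -0.01   -0.09]
  [ -0.01   -0.05   -0.03    0.92   -0.03   -0.07   -0.01   -0.07]
  [ -0.06   -0.07   -0.09   -0.05    0.97   -0.05   -0.06   -0.09]
  [ -0.09   -0.02   -0.08   -0.09   -0.01    0.96   -0.04   -0.08]
  [ -0.02   -0.07   -0.01   -0.08   -0.02   -0.04    0.93   -0.08]
  [ -0.05   -0.09   -0.05   -0.10   -0.04   -0.02   -0.05    0.92]
Leontief inverse L = M⁻¹:
  [  1.0617    0.1315    0.1114    0.0839    0.0535    0.0624    0.1194    0.1046]
  [  0.0997    1.1004    0.0843    0.0790    0.0918    0.0488    0.0489    0.1089]
  [  0.0535    0.0366    1.0350    0.0431    0.0232    0.1077    0.0304    0.1241]
  [  0.0379    0.0828    0.0595    1.1201    0.0488    0.0964    0.0316    0.1144]
  [  0.0967    0.1181    0.1285    0.1014    1.0560    0.0870    0.0944    0.1523]
  [  0.1196    0.0634    0.1143    0.1369    0.0318    1.0749    0.0712    0.1350]
  [  0.0486    0.1103    0.0402    0.1256    0.0424    0.0673    1.0967    0.1287]
  [  0.0839    0.1383    0.0873    0.1506    0.0674    0.0553    0.0816    1.1390]
Total output x = L · d:
  x_0 = 1.0617·40 + 0.1315·44 + 0.1114·88 + 0.0839·23 + 0.0535·9 + 0.0624·85 + 0.1194·99 + 0.1046·7 = 78.3255
  x_1 = 0.0997·40 + 1.1004·44 + 0.0843·88 + 0.0790·23 + 0.0918·9 + 0.0488·85 + 0.0489·99 + 0.1089·7 = 72.2208
  x_2 = 0.0535·40 + 0.0366·44 + 1.0350·88 + 0.0431·23 + 0.0232·9 + 0.1077·85 + 0.0304·99 + 0.1241·7 = 109.0516
  x_3 = 0.0379·40 + 0.0828·44 + 0.0595·88 + 1.1201·23 + 0.0488·9 + 0.0964·85 + 0.0316·99 + 0.1144·7 = 48.7184
  x_4 = 0.0967·40 + 0.1181·44 + 0.1285·88 + 0.1014·23 + 1.0560·9 + 0.0870·85 + 0.0944·99 + 0.1523·7 = 50.0310
  x_5 = 0.1196·40 + 0.0634·44 + 0.1143·88 + 0.1369·23 + 0.0318·9 + 1.0749·85 + 0.0712·99 + 0.1350·7 = 120.4276
  x_6 = 0.0486·40 + 0.1103·44 + 0.0402·88 + 0.1256·23 + 0.0424·9 + 0.0673·85 + 1.0967·99 + 0.1287·7 = 128.7993
  x_7 = 0.0839·40 + 0.1383·44 + 0.0873·88 + 0.1506·23 + 0.0674·9 + 0.0553·85 + 0.0816·99 + 1.1390·7 = 41.9460
Δx_5 = L[5,7] · Δd_7 = 0.1350 · 3 = 0.4050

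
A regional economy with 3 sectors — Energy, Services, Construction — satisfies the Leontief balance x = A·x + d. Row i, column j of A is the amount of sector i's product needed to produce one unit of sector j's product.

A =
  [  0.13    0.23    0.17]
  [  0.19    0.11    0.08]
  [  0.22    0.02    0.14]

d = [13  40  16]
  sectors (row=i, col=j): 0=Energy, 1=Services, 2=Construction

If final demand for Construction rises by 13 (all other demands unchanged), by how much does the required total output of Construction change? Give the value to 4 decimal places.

16.1268

Form M = I − A:
  [  0.87   -0.23   -0.17]
  [ -0.19    0.89   -0.08]
  [ -0.22   -0.02    0.86]
Leontief inverse L = M⁻¹:
  [  1.2969    0.3416    0.2881]
  [  0.3073    1.2069    0.1730]
  [  0.3389    0.1155    1.2405]
Total output x = L · d:
  x_0 = 1.2969·13 + 0.3416·40 + 0.2881·16 = 35.1351
  x_1 = 0.3073·13 + 1.2069·40 + 0.1730·16 = 55.0399
  x_2 = 0.3389·13 + 0.1155·40 + 1.2405·16 = 28.8727
Δx_2 = L[2,2] · Δd_2 = 1.2405 · 13 = 16.1268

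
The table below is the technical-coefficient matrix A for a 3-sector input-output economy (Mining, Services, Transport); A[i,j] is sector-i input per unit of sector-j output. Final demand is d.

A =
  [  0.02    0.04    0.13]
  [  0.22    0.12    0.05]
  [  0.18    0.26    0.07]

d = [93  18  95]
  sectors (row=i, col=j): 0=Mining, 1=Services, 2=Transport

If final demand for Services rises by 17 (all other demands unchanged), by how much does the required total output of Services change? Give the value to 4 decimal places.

Form M = I − A:
  [  0.98   -0.04   -0.13]
  [ -0.22    0.88   -0.05]
  [ -0.18   -0.26    0.93]
Leontief inverse L = M⁻¹:
  [  1.0700    0.0943    0.1546]
  [  0.2838    1.1797    0.1031]
  [  0.2864    0.3481    1.1340]
Total output x = L · d:
  x_0 = 1.0700·93 + 0.0943·18 + 0.1546·95 = 115.8973
  x_1 = 0.2838·93 + 1.1797·18 + 0.1031·95 = 57.4195
  x_2 = 0.2864·93 + 0.3481·18 + 1.1340·95 = 140.6350
Δx_1 = L[1,1] · Δd_1 = 1.1797 · 17 = 20.0553

20.0553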